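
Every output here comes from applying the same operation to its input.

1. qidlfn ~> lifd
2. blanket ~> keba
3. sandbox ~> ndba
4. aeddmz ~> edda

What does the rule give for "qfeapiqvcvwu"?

feca

The transformation: sort the characters into reverse alphabetical order, then keep only the last 4 characters.
Working it through for "qfeapiqvcvwu": intermediate "wvvuqqpifeca", final "feca".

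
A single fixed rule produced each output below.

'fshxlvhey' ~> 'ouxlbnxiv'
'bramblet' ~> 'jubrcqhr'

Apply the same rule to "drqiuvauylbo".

erbokqlkyght

In each case the input is transformed by: shift every letter 10 places backward in the alphabet (wrapping around), then reverse the string.
"drqiuvauylbo" → "thgyklqkobre" → "erbokqlkyght".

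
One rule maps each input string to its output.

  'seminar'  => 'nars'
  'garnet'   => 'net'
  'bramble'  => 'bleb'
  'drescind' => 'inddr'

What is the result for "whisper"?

perw

The rule is to move the last 3 characters to the front (rotate right by 3), then delete the last 3 characters.
On "whisper": the first step gives "perwhis", and the second then gives "perw".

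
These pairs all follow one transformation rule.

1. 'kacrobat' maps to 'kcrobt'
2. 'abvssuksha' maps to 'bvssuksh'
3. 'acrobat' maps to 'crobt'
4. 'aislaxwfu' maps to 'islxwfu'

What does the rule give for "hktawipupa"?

hktwipup

Looking at the pairs, the operation is to remove every "a".
Applying that to "hktawipupa" gives "hktwipup".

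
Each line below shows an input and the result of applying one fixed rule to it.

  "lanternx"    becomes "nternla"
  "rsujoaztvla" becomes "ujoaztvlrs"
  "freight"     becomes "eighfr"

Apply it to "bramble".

The rule is to delete the last character, then move the first 2 characters to the end (rotate left by 2).
So "bramble" becomes "amblbr".

amblbr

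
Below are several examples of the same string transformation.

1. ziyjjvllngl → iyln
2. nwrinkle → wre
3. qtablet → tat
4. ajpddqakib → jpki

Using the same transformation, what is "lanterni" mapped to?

ani

Rule — swap each adjacent pair of characters (1↔2, 3↔4, ...), then keep one character in every 3, starting at position 1 (positions 1st, 4th, 7th, ...).
Applying both steps to "lanterni": "altnrein", then "ani".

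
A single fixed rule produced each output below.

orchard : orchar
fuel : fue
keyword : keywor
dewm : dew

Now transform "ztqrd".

What's happening: delete the last character.
For "ztqrd" the result is "ztqr".

ztqr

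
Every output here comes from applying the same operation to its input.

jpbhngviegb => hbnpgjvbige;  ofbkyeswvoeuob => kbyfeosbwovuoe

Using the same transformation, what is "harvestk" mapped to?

vreashtk

The pattern: move the first 3 characters to the end (rotate left by 3), then take characters alternately from the front and the back (1st, last, 2nd, 2nd-last, ...).
"harvestk" → "vestkhar" → "vreashtk".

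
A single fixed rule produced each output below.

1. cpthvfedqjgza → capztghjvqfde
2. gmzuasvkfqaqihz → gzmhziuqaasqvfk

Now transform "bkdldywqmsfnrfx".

Rule — take characters alternately from the front and the back (1st, last, 2nd, 2nd-last, ...).
So "bkdldywqmsfnrfx" becomes "bxkfdrlndfyswmq".

bxkfdrlndfyswmq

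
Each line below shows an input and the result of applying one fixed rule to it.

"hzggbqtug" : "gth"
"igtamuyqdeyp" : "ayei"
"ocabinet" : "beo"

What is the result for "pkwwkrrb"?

The transformation: keep one character in every 3, starting at position 1 (positions 1st, 4th, 7th, ...), then move the first character to the end.
"pkwwkrrb" → "pwr" → "wrp".

wrp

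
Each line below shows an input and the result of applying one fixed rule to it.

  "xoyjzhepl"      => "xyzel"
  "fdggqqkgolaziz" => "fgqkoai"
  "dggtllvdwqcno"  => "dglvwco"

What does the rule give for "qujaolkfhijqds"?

Rule — keep every other character starting from the first (positions 1st, 3rd, 5th, ...).
Doing the same to "qujaolkfhijqds": "qjokhjd".

qjokhjd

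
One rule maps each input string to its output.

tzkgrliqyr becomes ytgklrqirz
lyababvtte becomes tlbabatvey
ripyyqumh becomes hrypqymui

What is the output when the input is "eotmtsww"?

wemtstwo

Looking at the pairs, the operation is to swap each adjacent pair of characters (1↔2, 3↔4, ...), then swap the first and last characters.
On "eotmtsww": the first step gives "oemtstww", and the second then gives "wemtstwo".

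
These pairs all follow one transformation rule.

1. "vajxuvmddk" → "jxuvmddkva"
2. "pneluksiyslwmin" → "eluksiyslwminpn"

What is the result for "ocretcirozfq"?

retcirozfqoc

The pattern: move the first 2 characters to the end (rotate left by 2).
For "ocretcirozfq" the result is "retcirozfqoc".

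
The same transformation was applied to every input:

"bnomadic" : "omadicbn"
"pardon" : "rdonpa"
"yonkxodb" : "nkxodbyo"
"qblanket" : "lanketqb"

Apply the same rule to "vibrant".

brantvi

The transformation: move the first 2 characters to the end (rotate left by 2).
For "vibrant" the result is "brantvi".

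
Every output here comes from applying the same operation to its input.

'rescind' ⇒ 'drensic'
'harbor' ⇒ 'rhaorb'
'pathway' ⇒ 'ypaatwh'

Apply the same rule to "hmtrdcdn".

Looking at the pairs, the operation is to swap the first and last characters, then take characters alternately from the front and the back (1st, last, 2nd, 2nd-last, ...).
Working it through for "hmtrdcdn": intermediate "nmtrdcdh", final "nhmdtcrd".

nhmdtcrd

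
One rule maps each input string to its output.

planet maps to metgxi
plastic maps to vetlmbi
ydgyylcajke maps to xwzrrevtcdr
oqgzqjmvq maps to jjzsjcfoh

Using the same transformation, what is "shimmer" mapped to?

kabffxl

Each output is the input with this applied: swap the first and last characters, then shift every letter 7 places backward in the alphabet (wrapping around).
"shimmer" → "rhimmes" → "kabffxl".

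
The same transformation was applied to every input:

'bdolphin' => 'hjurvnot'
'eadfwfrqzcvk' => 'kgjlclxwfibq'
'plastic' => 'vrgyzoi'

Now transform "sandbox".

ygtjhud

Looking at the pairs, the operation is to shift every letter 6 places forward in the alphabet (wrapping around).
So "sandbox" becomes "ygtjhud".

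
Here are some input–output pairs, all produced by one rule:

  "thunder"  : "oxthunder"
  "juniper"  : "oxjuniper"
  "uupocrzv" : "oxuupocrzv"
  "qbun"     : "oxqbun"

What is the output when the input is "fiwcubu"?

Rule — prepend "ox".
So "fiwcubu" becomes "oxfiwcubu".

oxfiwcubu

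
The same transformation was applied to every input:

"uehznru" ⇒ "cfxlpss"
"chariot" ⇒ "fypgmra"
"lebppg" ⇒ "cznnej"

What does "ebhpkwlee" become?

zfniujccc

Looking at the pairs, the operation is to shift every letter 2 places backward in the alphabet (wrapping around), then move the first character to the end.
Starting from "ebhpkwlee": after the first operation, "czfniujcc"; after the second, "zfniujccc".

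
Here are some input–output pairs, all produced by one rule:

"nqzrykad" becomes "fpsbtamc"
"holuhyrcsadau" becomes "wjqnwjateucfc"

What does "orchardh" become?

Looking at the pairs, the operation is to shift every letter 2 places forward in the alphabet (wrapping around), then move the last character to the front.
Applying both steps to "orchardh": "qtejctfj", then "jqtejctf".

jqtejctf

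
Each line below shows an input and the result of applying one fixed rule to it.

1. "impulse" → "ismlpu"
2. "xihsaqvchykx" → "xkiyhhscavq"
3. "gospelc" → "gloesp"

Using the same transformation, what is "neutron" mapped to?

noerut

Each output is the input with this applied: delete the last character, then take characters alternately from the front and the back (1st, last, 2nd, 2nd-last, ...).
Applying both steps to "neutron": "neutro", then "noerut".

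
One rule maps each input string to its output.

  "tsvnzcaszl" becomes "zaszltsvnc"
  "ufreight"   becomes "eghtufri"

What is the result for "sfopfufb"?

Each output is the input with this applied: swap the front and back halves of the string, then swap the first and last characters.
"sfopfufb" → "pufbsfof".
(Check on "tsvnzcaszl": → "caszltsvnz" → "zaszltsvnc" ✓)

pufbsfof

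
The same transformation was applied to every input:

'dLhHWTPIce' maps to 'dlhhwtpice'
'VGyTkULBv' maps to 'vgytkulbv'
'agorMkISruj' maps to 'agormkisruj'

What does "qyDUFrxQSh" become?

qydufrxqsh

In each case the input is transformed by: convert every letter to lowercase.
For "qyDUFrxQSh" the result is "qydufrxqsh".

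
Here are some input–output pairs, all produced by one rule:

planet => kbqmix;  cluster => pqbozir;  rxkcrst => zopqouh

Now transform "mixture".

Rule — shift every letter 3 places backward in the alphabet (wrapping around), then move the first 3 characters to the end (rotate left by 3).
Applying both steps to "mixture": "jfuqrob", then "qrobjfu".

qrobjfu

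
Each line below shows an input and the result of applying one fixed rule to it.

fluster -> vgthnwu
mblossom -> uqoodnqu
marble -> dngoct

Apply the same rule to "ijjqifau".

hcwkllsk

What's happening: move the last 3 characters to the front (rotate right by 3), then shift every letter 2 places forward in the alphabet (wrapping around).
Starting from "ijjqifau": after the first operation, "fauijjqi"; after the second, "hcwkllsk".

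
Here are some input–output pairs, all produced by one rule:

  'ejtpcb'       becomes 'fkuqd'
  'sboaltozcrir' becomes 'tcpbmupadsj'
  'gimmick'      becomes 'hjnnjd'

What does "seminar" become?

In each case the input is transformed by: shift every letter 1 place forward in the alphabet (wrapping around), then delete the last character.
"seminar" → "tfnjobs" → "tfnjob".
(Check on "sboaltozcrir": → "tcpbmupadsjs" → "tcpbmupadsj" ✓)

tfnjob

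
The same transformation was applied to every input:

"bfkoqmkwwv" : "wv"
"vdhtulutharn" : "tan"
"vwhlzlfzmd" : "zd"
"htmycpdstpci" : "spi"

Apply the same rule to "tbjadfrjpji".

jj

Each output is the input with this applied: keep every other character starting from the second (positions 2nd, 4th, 6th, ...), then delete the first 3 characters.
Applying both steps to "tbjadfrjpji": "bafjj", then "jj".
(Check on "vdhtulutharn": → "dtltan" → "tan" ✓)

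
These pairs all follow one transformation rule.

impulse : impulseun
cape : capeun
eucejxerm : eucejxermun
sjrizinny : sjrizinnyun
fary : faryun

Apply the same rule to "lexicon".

What's happening: append "un".
For "lexicon" the result is "lexiconun".

lexiconun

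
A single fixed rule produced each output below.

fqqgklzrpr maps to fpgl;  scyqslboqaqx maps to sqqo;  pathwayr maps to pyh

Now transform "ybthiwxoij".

yihw

Rule — take characters alternately from the front and the back (1st, last, 2nd, 2nd-last, ...), then keep one character in every 3, starting at position 1 (positions 1st, 4th, 7th, ...).
For "ybthiwxoij", step one produces "yjbitohxiw"; step two turns that into "yihw".
(Check on "fqqgklzrpr": → "frqpqrgzkl" → "fpgl" ✓)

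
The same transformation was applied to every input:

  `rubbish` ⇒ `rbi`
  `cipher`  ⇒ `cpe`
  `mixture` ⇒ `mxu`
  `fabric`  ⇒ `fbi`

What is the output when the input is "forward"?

Each output is the input with this applied: swap each adjacent pair of characters (1↔2, 3↔4, ...), then keep every other character starting from the second (positions 2nd, 4th, 6th, ...).
"forward" → "ofwrrad" → "fra".

fra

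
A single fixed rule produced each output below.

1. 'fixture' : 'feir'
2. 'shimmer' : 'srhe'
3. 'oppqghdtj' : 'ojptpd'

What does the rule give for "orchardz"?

ozrdc

What's happening: take characters alternately from the front and the back (1st, last, 2nd, 2nd-last, ...), then delete the last 3 characters.
For "orchardz", step one produces "ozrdcrha"; step two turns that into "ozrdc".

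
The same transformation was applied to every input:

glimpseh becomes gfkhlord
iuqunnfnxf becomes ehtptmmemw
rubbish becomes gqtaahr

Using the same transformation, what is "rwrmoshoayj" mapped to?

iqvqlnrgnzx

What's happening: move the last character to the front, then shift every letter 1 place backward in the alphabet (wrapping around).
Applying that to "rwrmoshoayj" gives "iqvqlnrgnzx".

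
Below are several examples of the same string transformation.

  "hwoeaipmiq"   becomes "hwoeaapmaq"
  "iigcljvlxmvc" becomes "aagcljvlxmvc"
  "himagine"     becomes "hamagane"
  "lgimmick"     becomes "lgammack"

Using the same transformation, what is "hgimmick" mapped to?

hgammack

The pattern: replace every "i" with "a".
So "hgimmick" becomes "hgammack".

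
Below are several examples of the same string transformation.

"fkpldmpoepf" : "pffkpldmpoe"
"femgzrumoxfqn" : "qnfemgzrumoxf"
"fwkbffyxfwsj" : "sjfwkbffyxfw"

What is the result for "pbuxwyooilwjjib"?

ibpbuxwyooilwjj

Rule — move the last 2 characters to the front (rotate right by 2).
On "pbuxwyooilwjjib" that produces "ibpbuxwyooilwjj".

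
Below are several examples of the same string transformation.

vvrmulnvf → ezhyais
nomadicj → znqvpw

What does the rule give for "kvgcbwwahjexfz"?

Looking at the pairs, the operation is to delete the first 2 characters, then shift every letter 13 places forward in the alphabet (wrapping around) — i.e. ROT13.
Starting from "kvgcbwwahjexfz": after the first operation, "gcbwwahjexfz"; after the second, "tpojjnuwrksm".

tpojjnuwrksm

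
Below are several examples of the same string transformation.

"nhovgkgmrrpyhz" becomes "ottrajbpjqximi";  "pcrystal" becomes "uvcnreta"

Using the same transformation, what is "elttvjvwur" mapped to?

Rule — swap the front and back halves of the string, then shift every letter 2 places forward in the alphabet (wrapping around).
On "elttvjvwur": the first step gives "jvwurelttv", and the second then gives "lxywtgnvvx".

lxywtgnvvx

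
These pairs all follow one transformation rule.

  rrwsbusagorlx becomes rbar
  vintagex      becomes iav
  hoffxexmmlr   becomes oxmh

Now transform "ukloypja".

kyu

Each output is the input with this applied: swap the first and last characters, then keep one character in every 3, starting at position 2 (positions 2nd, 5th, 8th, ...).
For "ukloypja", step one produces "akloypju"; step two turns that into "kyu".
(Check on "vintagex": → "xintagev" → "iav" ✓)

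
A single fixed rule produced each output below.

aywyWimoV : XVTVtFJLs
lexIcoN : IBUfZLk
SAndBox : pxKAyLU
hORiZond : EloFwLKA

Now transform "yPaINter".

VmXfkQBO

In each case the input is transformed by: shift every letter 3 places backward in the alphabet (wrapping around), then flip the case of every letter.
On "yPaINter": the first step gives "vMxFKqbo", and the second then gives "VmXfkQBO".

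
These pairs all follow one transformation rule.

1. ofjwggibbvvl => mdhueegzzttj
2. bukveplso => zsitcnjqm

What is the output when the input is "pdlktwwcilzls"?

nbjiruuagjxjq

In each case the input is transformed by: shift every letter 2 places backward in the alphabet (wrapping around).
Applying that to "pdlktwwcilzls" gives "nbjiruuagjxjq".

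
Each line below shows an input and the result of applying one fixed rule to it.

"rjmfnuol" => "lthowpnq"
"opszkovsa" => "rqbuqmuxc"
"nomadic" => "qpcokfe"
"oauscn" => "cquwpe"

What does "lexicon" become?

Each output is the input with this applied: shift every letter 2 places forward in the alphabet (wrapping around), then swap each adjacent pair of characters (1↔2, 3↔4, ...).
"lexicon" → "ngzkeqp" → "gnkzqep".

gnkzqep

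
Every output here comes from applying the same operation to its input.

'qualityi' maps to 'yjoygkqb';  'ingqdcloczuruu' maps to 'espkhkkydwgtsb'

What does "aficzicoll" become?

ysebbqvysp

The rule is to swap the front and back halves of the string, then shift every letter 10 places backward in the alphabet (wrapping around).
Applying both steps to "aficzicoll": "icollaficz", then "ysebbqvysp".
(Check on "qualityi": → "ityiqual" → "yjoygkqb" ✓)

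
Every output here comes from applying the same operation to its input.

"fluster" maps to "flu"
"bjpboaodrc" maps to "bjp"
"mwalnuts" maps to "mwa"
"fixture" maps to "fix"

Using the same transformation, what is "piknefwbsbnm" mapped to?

pik

The pattern: keep only the first 3 characters.
Doing the same to "piknefwbsbnm": "pik".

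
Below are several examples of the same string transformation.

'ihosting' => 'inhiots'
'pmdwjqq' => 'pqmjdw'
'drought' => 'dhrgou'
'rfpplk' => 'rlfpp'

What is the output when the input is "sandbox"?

The transformation: delete the last character, then take characters alternately from the front and the back (1st, last, 2nd, 2nd-last, ...).
Applying that to "sandbox" gives "soabnd".

soabnd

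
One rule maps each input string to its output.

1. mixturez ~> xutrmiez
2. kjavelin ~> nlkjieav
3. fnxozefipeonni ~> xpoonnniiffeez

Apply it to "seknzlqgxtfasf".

The rule is to sort the characters into reverse alphabetical order, then move the first character to the end.
Working it through for "seknzlqgxtfasf": intermediate "zxtssqnlkgffea", final "xtssqnlkgffeaz".

xtssqnlkgffeaz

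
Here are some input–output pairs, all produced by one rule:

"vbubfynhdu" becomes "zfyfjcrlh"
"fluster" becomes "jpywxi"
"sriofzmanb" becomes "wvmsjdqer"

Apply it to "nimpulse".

The rule is to delete the last character, then shift every letter 4 places forward in the alphabet (wrapping around).
Working it through for "nimpulse": intermediate "nimpuls", final "rmqtypw".

rmqtypw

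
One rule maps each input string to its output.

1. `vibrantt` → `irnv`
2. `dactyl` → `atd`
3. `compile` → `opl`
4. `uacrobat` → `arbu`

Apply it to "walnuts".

ant

The pattern: swap the first and last characters, then keep every other character starting from the second (positions 2nd, 4th, 6th, ...).
On "walnuts": the first step gives "salnutw", and the second then gives "ant".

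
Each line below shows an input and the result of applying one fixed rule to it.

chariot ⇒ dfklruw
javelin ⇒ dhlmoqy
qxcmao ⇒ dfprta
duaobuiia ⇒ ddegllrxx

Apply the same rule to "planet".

dhoqsw

Looking at the pairs, the operation is to sort the characters into alphabetical order, then shift every letter 3 places forward in the alphabet (wrapping around).
Applying both steps to "planet": "aelnpt", then "dhoqsw".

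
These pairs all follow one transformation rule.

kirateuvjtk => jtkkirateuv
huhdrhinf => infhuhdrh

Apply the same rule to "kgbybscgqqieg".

Each output is the input with this applied: move the last 3 characters to the front (rotate right by 3).
Doing the same to "kgbybscgqqieg": "iegkgbybscgqq".

iegkgbybscgqq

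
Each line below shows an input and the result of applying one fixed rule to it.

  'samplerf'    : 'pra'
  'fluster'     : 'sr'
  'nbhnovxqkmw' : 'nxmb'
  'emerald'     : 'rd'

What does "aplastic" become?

What's happening: move the first 2 characters to the end (rotate left by 2), then keep one character in every 3, starting at position 2 (positions 2nd, 5th, 8th, ...).
Starting from "aplastic": after the first operation, "lasticap"; after the second, "aip".

aip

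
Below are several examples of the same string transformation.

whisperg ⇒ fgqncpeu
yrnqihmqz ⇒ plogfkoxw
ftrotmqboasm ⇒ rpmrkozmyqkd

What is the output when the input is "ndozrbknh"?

bmxpzilfl

What's happening: shift every letter 2 places backward in the alphabet (wrapping around), then move the first character to the end.
Starting from "ndozrbknh": after the first operation, "lbmxpzilf"; after the second, "bmxpzilfl".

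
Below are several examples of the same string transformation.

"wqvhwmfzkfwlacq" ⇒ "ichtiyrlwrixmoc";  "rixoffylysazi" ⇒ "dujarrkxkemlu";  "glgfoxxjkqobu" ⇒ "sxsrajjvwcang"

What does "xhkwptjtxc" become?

The rule is to shift every letter 12 places forward in the alphabet (wrapping around).
Applying that to "xhkwptjtxc" gives "jtwibfvfjo".

jtwibfvfjo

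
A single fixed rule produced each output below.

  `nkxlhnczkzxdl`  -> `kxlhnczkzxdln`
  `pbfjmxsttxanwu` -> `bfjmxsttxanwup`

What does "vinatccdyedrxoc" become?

The rule is to move the first character to the end.
"vinatccdyedrxoc" → "inatccdyedrxocv".

inatccdyedrxocv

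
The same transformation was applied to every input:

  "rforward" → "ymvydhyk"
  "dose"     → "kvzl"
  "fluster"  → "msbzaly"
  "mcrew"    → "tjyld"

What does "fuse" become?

mbzl

In each case the input is transformed by: shift every letter 7 places forward in the alphabet (wrapping around).
Applying that to "fuse" gives "mbzl".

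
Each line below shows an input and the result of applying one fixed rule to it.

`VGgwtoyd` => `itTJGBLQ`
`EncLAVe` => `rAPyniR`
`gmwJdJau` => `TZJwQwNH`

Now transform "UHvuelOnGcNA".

What's happening: shift every letter 13 places forward in the alphabet (wrapping around) — i.e. ROT13, then flip the case of every letter.
For "UHvuelOnGcNA", step one produces "HUihryBaTpAN"; step two turns that into "huIHRYbAtPan".

huIHRYbAtPan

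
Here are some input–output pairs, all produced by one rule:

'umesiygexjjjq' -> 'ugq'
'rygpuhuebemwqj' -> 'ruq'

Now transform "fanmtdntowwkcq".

Each output is the input with this applied: keep one character in every 3, starting at position 1 (positions 1st, 4th, 7th, ...), then keep every other character starting from the first (positions 1st, 3rd, 5th, ...).
Applying both steps to "fanmtdntowwkcq": "fmnwc", then "fnc".

fnc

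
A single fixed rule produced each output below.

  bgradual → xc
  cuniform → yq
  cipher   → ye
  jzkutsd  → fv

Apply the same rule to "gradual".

The pattern: shift every letter 4 places backward in the alphabet (wrapping around), then keep only the first 2 characters.
For "gradual", step one produces "cnwzqwh"; step two turns that into "cn".

cn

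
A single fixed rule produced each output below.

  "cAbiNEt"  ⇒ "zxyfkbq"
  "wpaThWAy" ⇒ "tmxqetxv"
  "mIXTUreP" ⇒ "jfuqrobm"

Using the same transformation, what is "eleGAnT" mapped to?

bibdxkq

The transformation: shift every letter 3 places backward in the alphabet (wrapping around), then convert every letter to lowercase.
For "eleGAnT", step one produces "bibDXkQ"; step two turns that into "bibdxkq".
(Check on "mIXTUreP": → "jFUQRobM" → "jfuqrobm" ✓)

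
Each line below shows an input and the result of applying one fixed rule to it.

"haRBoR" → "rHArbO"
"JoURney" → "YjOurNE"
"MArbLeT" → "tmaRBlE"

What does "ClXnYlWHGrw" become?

WcLxNyLwhgR

What's happening: move the last character to the front, then flip the case of every letter.
For "ClXnYlWHGrw", step one produces "wClXnYlWHGr"; step two turns that into "WcLxNyLwhgR".
(Check on "JoURney": → "yJoURne" → "YjOurNE" ✓)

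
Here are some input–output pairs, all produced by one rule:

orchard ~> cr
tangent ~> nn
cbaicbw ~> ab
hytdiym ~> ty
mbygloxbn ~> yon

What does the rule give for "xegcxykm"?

gy

Each output is the input with this applied: keep one character in every 3, starting at position 3 (positions 3rd, 6th, 9th, ...).
"xegcxykm" → "gy".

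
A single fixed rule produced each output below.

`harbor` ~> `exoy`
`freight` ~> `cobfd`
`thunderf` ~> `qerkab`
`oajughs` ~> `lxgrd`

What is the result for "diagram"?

afxdo

What's happening: delete the last 2 characters, then shift every letter 3 places backward in the alphabet (wrapping around).
On "diagram": the first step gives "diagr", and the second then gives "afxdo".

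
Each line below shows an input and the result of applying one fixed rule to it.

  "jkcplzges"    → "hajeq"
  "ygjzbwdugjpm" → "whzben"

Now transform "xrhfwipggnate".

vfuneyc

The rule is to keep every other character starting from the first (positions 1st, 3rd, 5th, ...), then shift every letter 2 places backward in the alphabet (wrapping around).
On "xrhfwipggnate": the first step gives "xhwpgae", and the second then gives "vfuneyc".
(Check on "ygjzbwdugjpm": → "yjbdgp" → "whzben" ✓)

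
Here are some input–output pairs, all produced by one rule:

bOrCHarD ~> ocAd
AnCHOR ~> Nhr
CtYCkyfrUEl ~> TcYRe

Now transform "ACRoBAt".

cOa

Rule — flip the case of every letter, then keep every other character starting from the second (positions 2nd, 4th, 6th, ...).
On "ACRoBAt" that produces "cOa".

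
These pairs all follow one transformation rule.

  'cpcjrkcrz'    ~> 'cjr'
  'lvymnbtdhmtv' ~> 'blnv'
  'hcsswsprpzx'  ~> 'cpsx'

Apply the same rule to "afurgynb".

agu

Each output is the input with this applied: sort the characters into alphabetical order, then keep one character in every 3, starting at position 1 (positions 1st, 4th, 7th, ...).
"afurgynb" → "abfgnruy" → "agu".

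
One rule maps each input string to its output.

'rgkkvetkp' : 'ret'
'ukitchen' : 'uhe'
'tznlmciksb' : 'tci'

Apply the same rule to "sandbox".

In each case the input is transformed by: swap each adjacent pair of characters (1↔2, 3↔4, ...), then keep one character in every 3, starting at position 2 (positions 2nd, 5th, 8th, ...).
On "sandbox": the first step gives "asdnobx", and the second then gives "so".

so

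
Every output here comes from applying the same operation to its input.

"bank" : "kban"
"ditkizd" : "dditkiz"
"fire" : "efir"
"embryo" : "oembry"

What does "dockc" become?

Each output is the input with this applied: move the last character to the front.
On "dockc" that produces "cdock".

cdock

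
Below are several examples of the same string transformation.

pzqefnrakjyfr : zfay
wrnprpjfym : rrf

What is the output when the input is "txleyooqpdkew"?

xyqk

The rule is to keep one character in every 3, starting at position 2 (positions 2nd, 5th, 8th, ...).
Doing the same to "txleyooqpdkew": "xyqk".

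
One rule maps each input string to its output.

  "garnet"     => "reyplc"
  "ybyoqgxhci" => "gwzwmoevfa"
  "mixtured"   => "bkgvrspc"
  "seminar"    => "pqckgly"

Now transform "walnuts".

Looking at the pairs, the operation is to shift every letter 2 places backward in the alphabet (wrapping around), then move the last character to the front.
Applying that to "walnuts" gives "quyjlsr".

quyjlsr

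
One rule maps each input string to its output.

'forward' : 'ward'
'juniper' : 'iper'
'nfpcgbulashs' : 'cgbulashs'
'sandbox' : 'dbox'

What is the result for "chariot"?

Each output is the input with this applied: delete the first 3 characters.
So "chariot" becomes "riot".

riot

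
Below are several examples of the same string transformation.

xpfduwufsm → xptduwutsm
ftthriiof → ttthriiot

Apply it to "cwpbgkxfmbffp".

The rule is to replace every "f" with "t".
For "cwpbgkxfmbffp" the result is "cwpbgkxtmbttp".

cwpbgkxtmbttp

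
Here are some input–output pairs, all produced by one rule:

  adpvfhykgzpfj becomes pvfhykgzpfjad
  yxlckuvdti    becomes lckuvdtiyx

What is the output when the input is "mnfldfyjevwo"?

Each output is the input with this applied: move the first 2 characters to the end (rotate left by 2).
Applying that to "mnfldfyjevwo" gives "fldfyjevwomn".

fldfyjevwomn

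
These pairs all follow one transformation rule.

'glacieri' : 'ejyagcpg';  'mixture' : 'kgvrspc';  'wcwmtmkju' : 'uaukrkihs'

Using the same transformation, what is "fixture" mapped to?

dgvrspc

The rule is to shift every letter 2 places backward in the alphabet (wrapping around).
On "fixture" that produces "dgvrspc".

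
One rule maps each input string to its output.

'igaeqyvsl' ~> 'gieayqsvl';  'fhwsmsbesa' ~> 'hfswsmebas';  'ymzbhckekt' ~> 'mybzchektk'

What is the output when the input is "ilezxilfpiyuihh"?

Rule — swap each adjacent pair of characters (1↔2, 3↔4, ...).
For "ilezxilfpiyuihh" the result is "lizeixflipuyhih".

lizeixflipuyhih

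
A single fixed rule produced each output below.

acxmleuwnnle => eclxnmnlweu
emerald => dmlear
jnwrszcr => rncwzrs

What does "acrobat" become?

The rule is to take characters alternately from the front and the back (1st, last, 2nd, 2nd-last, ...), then delete the first character.
"acrobat" → "tcarbo".

tcarbo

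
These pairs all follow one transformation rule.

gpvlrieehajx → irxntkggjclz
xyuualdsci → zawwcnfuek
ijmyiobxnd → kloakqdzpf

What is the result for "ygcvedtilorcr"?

What's happening: shift every letter 2 places forward in the alphabet (wrapping around).
On "ygcvedtilorcr" that produces "aiexgfvknqtet".

aiexgfvknqtet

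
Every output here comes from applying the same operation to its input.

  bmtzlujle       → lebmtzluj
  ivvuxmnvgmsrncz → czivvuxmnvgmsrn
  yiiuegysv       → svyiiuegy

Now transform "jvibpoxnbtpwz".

The transformation: move the last 2 characters to the front (rotate right by 2).
So "jvibpoxnbtpwz" becomes "wzjvibpoxnbtp".

wzjvibpoxnbtp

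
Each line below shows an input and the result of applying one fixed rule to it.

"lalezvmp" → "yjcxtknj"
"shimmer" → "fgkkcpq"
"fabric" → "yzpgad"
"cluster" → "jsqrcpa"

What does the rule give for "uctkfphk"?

aridnfis

In each case the input is transformed by: move the first character to the end, then shift every letter 2 places backward in the alphabet (wrapping around).
On "uctkfphk": the first step gives "ctkfphku", and the second then gives "aridnfis".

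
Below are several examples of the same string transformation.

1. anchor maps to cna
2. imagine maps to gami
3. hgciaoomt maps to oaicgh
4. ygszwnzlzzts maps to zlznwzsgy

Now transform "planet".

alp

What's happening: reverse the string, then delete the first 3 characters.
Applying both steps to "planet": "tenalp", then "alp".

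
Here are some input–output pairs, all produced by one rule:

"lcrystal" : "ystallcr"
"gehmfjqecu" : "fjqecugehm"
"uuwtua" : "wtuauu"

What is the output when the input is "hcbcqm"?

bcqmhc

Each output is the input with this applied: swap the front and back halves of the string, then move the last character to the front.
So "hcbcqm" becomes "bcqmhc".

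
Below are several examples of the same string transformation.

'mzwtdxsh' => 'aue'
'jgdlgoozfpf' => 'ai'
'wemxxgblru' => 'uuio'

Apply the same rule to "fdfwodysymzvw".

The rule is to shift every letter 3 places backward in the alphabet (wrapping around), then keep only the vowels.
"fdfwodysymzvw" → "aa".
(Check on "mzwtdxsh": → "jwtqaupe" → "aue" ✓)

aa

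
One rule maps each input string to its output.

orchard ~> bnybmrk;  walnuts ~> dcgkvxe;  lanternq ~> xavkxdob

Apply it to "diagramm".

wwnskqbk

Looking at the pairs, the operation is to shift every letter 10 places forward in the alphabet (wrapping around), then move the last 2 characters to the front (rotate right by 2).
Starting from "diagramm": after the first operation, "nskqbkww"; after the second, "wwnskqbk".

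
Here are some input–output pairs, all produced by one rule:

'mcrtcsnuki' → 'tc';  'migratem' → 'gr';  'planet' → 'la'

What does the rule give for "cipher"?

Rule — swap the front and back halves of the string, then keep only the last 2 characters.
"cipher" → "ip".

ip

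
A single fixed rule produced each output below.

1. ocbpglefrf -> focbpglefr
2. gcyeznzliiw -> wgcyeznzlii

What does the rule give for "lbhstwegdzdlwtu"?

The transformation: move the last character to the front.
"lbhstwegdzdlwtu" → "ulbhstwegdzdlwt".

ulbhstwegdzdlwt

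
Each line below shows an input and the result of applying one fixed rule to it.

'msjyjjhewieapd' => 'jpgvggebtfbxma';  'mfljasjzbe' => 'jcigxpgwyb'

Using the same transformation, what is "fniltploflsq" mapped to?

The rule is to shift every letter 3 places backward in the alphabet (wrapping around).
"fniltploflsq" → "ckfiqmilcipn".

ckfiqmilcipn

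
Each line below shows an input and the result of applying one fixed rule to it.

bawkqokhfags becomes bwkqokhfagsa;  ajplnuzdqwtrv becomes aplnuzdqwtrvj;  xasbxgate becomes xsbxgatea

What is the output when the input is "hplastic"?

hlasticp

What's happening: move the first character to the end, then swap the first and last characters.
Applying both steps to "hplastic": "plastich", then "hlasticp".
(Check on "ajplnuzdqwtrv": → "jplnuzdqwtrva" → "aplnuzdqwtrvj" ✓)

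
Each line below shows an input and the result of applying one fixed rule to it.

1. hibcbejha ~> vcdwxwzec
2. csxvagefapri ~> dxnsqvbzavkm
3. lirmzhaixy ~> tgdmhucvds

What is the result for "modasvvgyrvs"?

What's happening: shift every letter 5 places backward in the alphabet (wrapping around), then move the last character to the front.
Working it through for "modasvvgyrvs": intermediate "hjyvnqqbtmqn", final "nhjyvnqqbtmq".

nhjyvnqqbtmq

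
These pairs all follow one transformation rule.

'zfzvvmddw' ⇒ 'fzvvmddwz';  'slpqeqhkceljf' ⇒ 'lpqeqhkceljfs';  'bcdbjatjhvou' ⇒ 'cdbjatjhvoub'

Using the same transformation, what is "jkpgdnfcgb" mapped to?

The transformation: move the first character to the end.
"jkpgdnfcgb" → "kpgdnfcgbj".

kpgdnfcgbj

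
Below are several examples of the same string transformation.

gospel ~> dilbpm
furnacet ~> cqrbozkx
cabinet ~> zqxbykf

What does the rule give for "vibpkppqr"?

sofnymmmh

What's happening: take characters alternately from the front and the back (1st, last, 2nd, 2nd-last, ...), then shift every letter 3 places backward in the alphabet (wrapping around).
Applying both steps to "vibpkppqr": "vriqbpppk", then "sofnymmmh".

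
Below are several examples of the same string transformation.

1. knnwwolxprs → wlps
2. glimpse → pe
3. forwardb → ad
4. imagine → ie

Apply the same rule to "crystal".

tl

In each case the input is transformed by: keep every other character starting from the first (positions 1st, 3rd, 5th, ...), then delete the first 2 characters.
Starting from "crystal": after the first operation, "cytl"; after the second, "tl".
(Check on "glimpse": → "gipe" → "pe" ✓)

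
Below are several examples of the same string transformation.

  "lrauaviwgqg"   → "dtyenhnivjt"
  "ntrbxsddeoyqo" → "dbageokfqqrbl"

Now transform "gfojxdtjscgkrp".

ectsbwkqgwfptx

Each output is the input with this applied: move the last 2 characters to the front (rotate right by 2), then shift every letter 13 places forward in the alphabet (wrapping around) — i.e. ROT13.
Starting from "gfojxdtjscgkrp": after the first operation, "rpgfojxdtjscgk"; after the second, "ectsbwkqgwfptx".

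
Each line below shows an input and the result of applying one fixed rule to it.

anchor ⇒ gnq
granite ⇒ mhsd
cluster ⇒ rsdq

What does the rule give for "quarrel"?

qqdk

The pattern: shift every letter 1 place backward in the alphabet (wrapping around), then delete the first 3 characters.
Applying both steps to "quarrel": "ptzqqdk", then "qqdk".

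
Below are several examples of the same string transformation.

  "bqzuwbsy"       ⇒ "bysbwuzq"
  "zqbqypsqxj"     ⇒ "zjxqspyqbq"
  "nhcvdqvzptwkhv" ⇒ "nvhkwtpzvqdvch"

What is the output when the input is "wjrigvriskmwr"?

In each case the input is transformed by: reverse the string, then move the last character to the front.
"wjrigvriskmwr" → "rwmksirvgirjw" → "wrwmksirvgirj".
(Check on "zqbqypsqxj": → "jxqspyqbqz" → "zjxqspyqbq" ✓)

wrwmksirvgirj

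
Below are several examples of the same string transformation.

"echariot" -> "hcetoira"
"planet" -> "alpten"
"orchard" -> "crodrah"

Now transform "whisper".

The pattern: move the first 3 characters to the end (rotate left by 3), then reverse the string.
Doing the same to "whisper": "ihwreps".

ihwreps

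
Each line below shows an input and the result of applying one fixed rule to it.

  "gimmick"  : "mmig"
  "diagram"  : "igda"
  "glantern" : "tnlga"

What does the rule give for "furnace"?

The rule is to delete the last 3 characters, then sort the characters into reverse alphabetical order.
Applying both steps to "furnace": "furn", then "urnf".

urnf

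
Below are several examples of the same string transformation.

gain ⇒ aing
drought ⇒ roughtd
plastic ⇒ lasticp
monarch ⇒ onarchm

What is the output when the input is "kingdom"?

ingdomk

In each case the input is transformed by: move the first character to the end.
Applying that to "kingdom" gives "ingdomk".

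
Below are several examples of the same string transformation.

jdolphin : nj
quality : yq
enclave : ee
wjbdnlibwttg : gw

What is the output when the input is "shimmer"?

Looking at the pairs, the operation is to move the first character to the end, then keep only the last 2 characters.
Applying both steps to "shimmer": "himmers", then "rs".

rs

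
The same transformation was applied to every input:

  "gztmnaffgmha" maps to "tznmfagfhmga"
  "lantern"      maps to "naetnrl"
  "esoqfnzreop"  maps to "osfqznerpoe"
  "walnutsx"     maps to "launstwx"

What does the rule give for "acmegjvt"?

mcgevjat

The pattern: move the first character to the end, then swap each adjacent pair of characters (1↔2, 3↔4, ...).
On "acmegjvt" that produces "mcgevjat".
(Check on "esoqfnzreop": → "soqfnzreope" → "osfqznerpoe" ✓)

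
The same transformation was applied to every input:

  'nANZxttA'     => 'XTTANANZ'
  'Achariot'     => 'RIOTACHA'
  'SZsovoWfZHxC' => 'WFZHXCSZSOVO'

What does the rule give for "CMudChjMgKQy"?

What's happening: swap the front and back halves of the string, then convert every letter to uppercase.
For "CMudChjMgKQy" the result is "JMGKQYCMUDCH".

JMGKQYCMUDCH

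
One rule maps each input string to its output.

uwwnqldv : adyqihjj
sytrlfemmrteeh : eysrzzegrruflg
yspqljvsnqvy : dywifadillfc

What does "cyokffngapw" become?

xssatncjplb

The pattern: move the first 3 characters to the end (rotate left by 3), then shift every letter 13 places forward in the alphabet (wrapping around) — i.e. ROT13.
Working it through for "cyokffngapw": intermediate "kffngapwcyo", final "xssatncjplb".
(Check on "uwwnqldv": → "nqldvuww" → "adyqihjj" ✓)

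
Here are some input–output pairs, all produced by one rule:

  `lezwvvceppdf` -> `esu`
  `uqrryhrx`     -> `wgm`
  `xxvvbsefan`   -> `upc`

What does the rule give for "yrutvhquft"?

The rule is to shift every letter 11 places backward in the alphabet (wrapping around), then keep only the last 3 characters.
On "yrutvhquft" that produces "jui".
(Check on "uqrryhrx": → "jfggnwgm" → "wgm" ✓)

jui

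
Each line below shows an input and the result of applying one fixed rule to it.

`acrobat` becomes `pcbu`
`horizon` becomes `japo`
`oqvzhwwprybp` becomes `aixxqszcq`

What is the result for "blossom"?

Looking at the pairs, the operation is to shift every letter 1 place forward in the alphabet (wrapping around), then delete the first 3 characters.
For "blossom", step one produces "cmpttpn"; step two turns that into "ttpn".

ttpn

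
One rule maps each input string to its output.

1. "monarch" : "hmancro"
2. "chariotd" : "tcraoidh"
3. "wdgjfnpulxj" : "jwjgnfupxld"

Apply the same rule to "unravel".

Looking at the pairs, the operation is to swap each adjacent pair of characters (1↔2, 3↔4, ...), then swap the first and last characters.
On "unravel": the first step gives "nuarevl", and the second then gives "luarevn".

luarevn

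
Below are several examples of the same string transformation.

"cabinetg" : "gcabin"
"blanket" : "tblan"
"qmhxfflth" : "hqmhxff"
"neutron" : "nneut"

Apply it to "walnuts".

swaln

What's happening: move the last 3 characters to the front (rotate right by 3), then delete the first 2 characters.
Working it through for "walnuts": intermediate "utswaln", final "swaln".
(Check on "cabinetg": → "etgcabin" → "gcabin" ✓)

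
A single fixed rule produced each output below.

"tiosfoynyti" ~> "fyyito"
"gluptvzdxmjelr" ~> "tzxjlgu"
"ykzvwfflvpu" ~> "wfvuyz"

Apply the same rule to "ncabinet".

iena

The transformation: keep every other character starting from the first (positions 1st, 3rd, 5th, ...), then move the first 2 characters to the end (rotate left by 2).
On "ncabinet": the first step gives "naie", and the second then gives "iena".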